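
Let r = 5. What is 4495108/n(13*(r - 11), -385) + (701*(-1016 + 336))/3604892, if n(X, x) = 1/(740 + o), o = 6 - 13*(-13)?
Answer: 3706751666012690/901223 ≈ 4.1130e+9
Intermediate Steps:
o = 175 (o = 6 + 169 = 175)
n(X, x) = 1/915 (n(X, x) = 1/(740 + 175) = 1/915)
4495108/n(13*(r - 11), -385) + (701*(-1016 + 336))/3604892 = 4495108/(1/915) + (701*(-1016 + 336))/3604892 = 4495108*915 + (701*(-680))*(1/3604892) = 4113023820 - 476680*1/3604892 = 4113023820 - 119170/901223 = 3706751666012690/901223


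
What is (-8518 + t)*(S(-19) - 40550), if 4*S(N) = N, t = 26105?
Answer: -2852945553/4 ≈ -7.1324e+8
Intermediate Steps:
S(N) = N/4
(-8518 + t)*(S(-19) - 40550) = (-8518 + 26105)*((¼)*(-19) - 40550) = 17587*(-19/4 - 40550) = 17587*(-162219/4) = -2852945553/4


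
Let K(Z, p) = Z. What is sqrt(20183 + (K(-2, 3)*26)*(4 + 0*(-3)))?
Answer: 5*sqrt(799) ≈ 141.33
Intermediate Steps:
sqrt(20183 + (K(-2, 3)*26)*(4 + 0*(-3))) = sqrt(20183 + (-2*26)*(4 + 0*(-3))) = sqrt(20183 - 52*(4 + 0)) = sqrt(20183 - 52*4) = sqrt(20183 - 208) = sqrt(19975) = 5*sqrt(799)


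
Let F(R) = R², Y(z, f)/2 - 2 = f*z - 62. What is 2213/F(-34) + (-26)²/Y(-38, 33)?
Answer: 1258577/759492 ≈ 1.6571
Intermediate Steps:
Y(z, f) = -120 + 2*f*z (Y(z, f) = 4 + 2*(f*z - 62) = 4 + 2*(-62 + f*z) = 4 + (-124 + 2*f*z) = -120 + 2*f*z)
2213/F(-34) + (-26)²/Y(-38, 33) = 2213/((-34)²) + (-26)²/(-120 + 2*33*(-38)) = 2213/1156 + 676/(-120 - 2508) = 2213*(1/1156) + 676/(-2628) = 2213/1156 + 676*(-1/2628) = 2213/1156 - 169/657 = 1258577/759492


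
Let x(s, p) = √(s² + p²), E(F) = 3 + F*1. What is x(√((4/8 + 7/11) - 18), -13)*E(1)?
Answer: 2*√73634/11 ≈ 49.337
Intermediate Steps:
E(F) = 3 + F
x(s, p) = √(p² + s²)
x(√((4/8 + 7/11) - 18), -13)*E(1) = √((-13)² + (√((4/8 + 7/11) - 18))²)*(3 + 1) = √(169 + (√((4*(⅛) + 7*(1/11)) - 18))²)*4 = √(169 + (√((½ + 7/11) - 18))²)*4 = √(169 + (√(25/22 - 18))²)*4 = √(169 + (√(-371/22))²)*4 = √(169 + (I*√8162/22)²)*4 = √(169 - 371/22)*4 = √(3347/22)*4 = (√73634/22)*4 = 2*√73634/11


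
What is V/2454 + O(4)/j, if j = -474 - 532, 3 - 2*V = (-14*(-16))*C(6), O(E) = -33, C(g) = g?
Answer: -197847/822908 ≈ -0.24042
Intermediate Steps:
V = -1341/2 (V = 3/2 - (-14*(-16))*6/2 = 3/2 - 112*6 = 3/2 - ½*1344 = 3/2 - 672 = -1341/2 ≈ -670.50)
j = -1006
V/2454 + O(4)/j = -1341/2/2454 - 33/(-1006) = -1341/2*1/2454 - 33*(-1/1006) = -447/1636 + 33/1006 = -197847/822908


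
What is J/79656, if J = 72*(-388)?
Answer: -1164/3319 ≈ -0.35071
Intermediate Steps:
J = -27936
J/79656 = -27936/79656 = -27936*1/79656 = -1164/3319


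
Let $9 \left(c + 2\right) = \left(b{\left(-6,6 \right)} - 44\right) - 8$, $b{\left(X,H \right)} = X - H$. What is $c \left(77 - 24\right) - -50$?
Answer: $- \frac{3896}{9} \approx -432.89$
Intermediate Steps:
$c = - \frac{82}{9}$ ($c = -2 + \frac{\left(\left(-6 - 6\right) - 44\right) - 8}{9} = -2 + \frac{\left(-12 - 44\right) - 8}{9} = -2 + \frac{-56 - 8}{9} = -2 + \frac{1}{9} \left(-64\right) = -2 - \frac{64}{9} = - \frac{82}{9} \approx -9.1111$)
$c \left(77 - 24\right) - -50 = - \frac{82 \left(77 - 24\right)}{9} - -50 = \left(- \frac{82}{9}\right) 53 + 50 = - \frac{4346}{9} + 50 = - \frac{3896}{9}$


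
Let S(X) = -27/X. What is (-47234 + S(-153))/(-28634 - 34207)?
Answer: 802975/1068297 ≈ 0.75164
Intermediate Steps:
(-47234 + S(-153))/(-28634 - 34207) = (-47234 - 27/(-153))/(-28634 - 34207) = (-47234 - 27*(-1/153))/(-62841) = (-47234 + 3/17)*(-1/62841) = -802975/17*(-1/62841) = 802975/1068297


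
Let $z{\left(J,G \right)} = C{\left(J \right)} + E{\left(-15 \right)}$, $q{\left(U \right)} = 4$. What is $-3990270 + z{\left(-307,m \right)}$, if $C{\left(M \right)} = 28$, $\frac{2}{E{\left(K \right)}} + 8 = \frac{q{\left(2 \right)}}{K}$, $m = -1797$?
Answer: $- \frac{247395019}{62} \approx -3.9902 \cdot 10^{6}$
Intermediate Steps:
$E{\left(K \right)} = \frac{2}{-8 + \frac{4}{K}}$
$z{\left(J,G \right)} = \frac{1721}{62}$ ($z{\left(J,G \right)} = 28 - - \frac{15}{-2 + 4 \left(-15\right)} = 28 - - \frac{15}{-2 - 60} = 28 - - \frac{15}{-62} = 28 - \left(-15\right) \left(- \frac{1}{62}\right) = 28 - \frac{15}{62} = \frac{1721}{62}$)
$-3990270 + z{\left(-307,m \right)} = -3990270 + \frac{1721}{62} = - \frac{247395019}{62}$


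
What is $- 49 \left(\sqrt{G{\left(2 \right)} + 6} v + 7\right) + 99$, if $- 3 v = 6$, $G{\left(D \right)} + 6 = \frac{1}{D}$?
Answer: $-244 + 49 \sqrt{2} \approx -174.7$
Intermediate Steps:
$G{\left(D \right)} = -6 + \frac{1}{D}$
$v = -2$ ($v = \left(- \frac{1}{3}\right) 6 = -2$)
$- 49 \left(\sqrt{G{\left(2 \right)} + 6} v + 7\right) + 99 = - 49 \left(\sqrt{\left(-6 + \frac{1}{2}\right) + 6} \left(-2\right) + 7\right) + 99 = - 49 \left(\sqrt{- \frac{11}{2} + 6} \left(-2\right) + 7\right) + 99 = - 49 \left(\sqrt{\frac{1}{2}} \left(-2\right) + 7\right) + 99 = - 49 \left(\frac{\sqrt{2}}{2} \left(-2\right) + 7\right) + 99 = - 49 \left(- \sqrt{2} + 7\right) + 99 = - 49 \left(7 - \sqrt{2}\right) + 99 = \left(-343 + 49 \sqrt{2}\right) + 99 = -244 + 49 \sqrt{2}$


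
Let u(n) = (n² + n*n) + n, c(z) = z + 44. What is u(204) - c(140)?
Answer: 83252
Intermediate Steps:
c(z) = 44 + z
u(n) = n + 2*n² (u(n) = (n² + n²) + n = 2*n² + n = n + 2*n²)
u(204) - c(140) = 204*(1 + 2*204) - (44 + 140) = 204*(1 + 408) - 1*184 = 204*409 - 184 = 83436 - 184 = 83252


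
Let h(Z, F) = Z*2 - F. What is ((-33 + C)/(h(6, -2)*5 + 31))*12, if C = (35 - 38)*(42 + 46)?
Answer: -3564/101 ≈ -35.287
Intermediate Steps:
C = -264 (C = -3*88 = -264)
h(Z, F) = -F + 2*Z (h(Z, F) = 2*Z - F = -F + 2*Z)
((-33 + C)/(h(6, -2)*5 + 31))*12 = ((-33 - 264)/((-1*(-2) + 2*6)*5 + 31))*12 = -297/((2 + 12)*5 + 31)*12 = -297/(14*5 + 31)*12 = -297/(70 + 31)*12 = -297/101*12 = -3564/101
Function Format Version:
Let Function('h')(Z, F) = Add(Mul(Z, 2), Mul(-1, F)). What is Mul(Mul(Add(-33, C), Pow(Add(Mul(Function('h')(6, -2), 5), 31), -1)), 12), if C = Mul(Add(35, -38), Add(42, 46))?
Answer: Rational(-3564, 101) ≈ -35.287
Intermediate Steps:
C = -264 (C = Mul(-3, 88) = -264)
Function('h')(Z, F) = Add(Mul(-1, F), Mul(2, Z)) (Function('h')(Z, F) = Add(Mul(2, Z), Mul(-1, F)) = Add(Mul(-1, F), Mul(2, Z)))
Mul(Mul(Add(-33, C), Pow(Add(Mul(Function('h')(6, -2), 5), 31), -1)), 12) = Mul(Mul(Add(-33, -264), Pow(Add(Mul(Add(Mul(-1, -2), Mul(2, 6)), 5), 31), -1)), 12) = Mul(Mul(-297, Pow(Add(Mul(Add(2, 12), 5), 31), -1)), 12) = Mul(Mul(-297, Pow(Add(Mul(14, 5), 31), -1)), 12) = Mul(Mul(-297, Pow(Add(70, 31), -1)), 12) = Mul(Mul(-297, Pow(101, -1)), 12) = Mul(Mul(-297, Rational(1, 101)), 12) = Mul(Rational(-297, 101), 12) = Rational(-3564, 101)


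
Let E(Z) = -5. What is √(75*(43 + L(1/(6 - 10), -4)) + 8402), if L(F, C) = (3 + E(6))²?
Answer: √11927 ≈ 109.21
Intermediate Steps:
L(F, C) = 4 (L(F, C) = (3 - 5)² = (-2)² = 4)
√(75*(43 + L(1/(6 - 10), -4)) + 8402) = √(75*(43 + 4) + 8402) = √(75*47 + 8402) = √(3525 + 8402) = √11927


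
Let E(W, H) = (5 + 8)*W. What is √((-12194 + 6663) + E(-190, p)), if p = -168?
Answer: 3*I*√889 ≈ 89.448*I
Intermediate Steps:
E(W, H) = 13*W
√((-12194 + 6663) + E(-190, p)) = √((-12194 + 6663) + 13*(-190)) = √(-5531 - 2470) = √(-8001) = 3*I*√889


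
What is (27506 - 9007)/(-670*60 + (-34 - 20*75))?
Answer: -18499/41734 ≈ -0.44326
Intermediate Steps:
(27506 - 9007)/(-670*60 + (-34 - 20*75)) = 18499/(-40200 + (-34 - 1500)) = 18499/(-40200 - 1534) = 18499/(-41734) = 18499*(-1/41734) = -18499/41734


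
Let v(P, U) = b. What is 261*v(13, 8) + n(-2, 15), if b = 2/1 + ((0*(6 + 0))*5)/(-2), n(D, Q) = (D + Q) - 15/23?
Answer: 12290/23 ≈ 534.35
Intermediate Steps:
n(D, Q) = -15/23 + D + Q (n(D, Q) = (D + Q) - 15*1/23 = (D + Q) - 15/23 = -15/23 + D + Q)
b = 2 (b = 2*1 + ((0*6)*5)*(-1/2) = 2 + (0*5)*(-1/2) = 2 + 0*(-1/2) = 2 + 0 = 2)
v(P, U) = 2
261*v(13, 8) + n(-2, 15) = 261*2 + (-15/23 - 2 + 15) = 522 + 284/23 = 12290/23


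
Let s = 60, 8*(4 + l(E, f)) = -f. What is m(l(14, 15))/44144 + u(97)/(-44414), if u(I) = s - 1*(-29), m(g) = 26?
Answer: -693513/490152904 ≈ -0.0014149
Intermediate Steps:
l(E, f) = -4 - f/8 (l(E, f) = -4 + (-f)/8 = -4 - f/8)
u(I) = 89 (u(I) = 60 - 1*(-29) = 60 + 29 = 89)
m(l(14, 15))/44144 + u(97)/(-44414) = 26/44144 + 89/(-44414) = 26*(1/44144) + 89*(-1/44414) = 13/22072 - 89/44414 = -693513/490152904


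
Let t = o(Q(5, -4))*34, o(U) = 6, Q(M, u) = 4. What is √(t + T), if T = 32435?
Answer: √32639 ≈ 180.66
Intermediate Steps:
t = 204 (t = 6*34 = 204)
√(t + T) = √(204 + 32435) = √32639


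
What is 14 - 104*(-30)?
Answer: 3134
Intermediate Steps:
14 - 104*(-30) = 14 + 3120 = 3134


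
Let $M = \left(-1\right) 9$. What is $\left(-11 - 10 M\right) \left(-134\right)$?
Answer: $-10586$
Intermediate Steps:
$M = -9$
$\left(-11 - 10 M\right) \left(-134\right) = \left(-11 - -90\right) \left(-134\right) = \left(-11 + 90\right) \left(-134\right) = 79 \left(-134\right) = -10586$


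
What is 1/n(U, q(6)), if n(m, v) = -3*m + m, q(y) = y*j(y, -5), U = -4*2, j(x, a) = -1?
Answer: 1/16 ≈ 0.062500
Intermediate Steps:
U = -8
q(y) = -y (q(y) = y*(-1) = -y)
n(m, v) = -2*m
1/n(U, q(6)) = 1/(-2*(-8)) = 1/16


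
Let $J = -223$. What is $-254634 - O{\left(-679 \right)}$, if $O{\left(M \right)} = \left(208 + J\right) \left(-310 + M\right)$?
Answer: $-269469$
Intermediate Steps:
$O{\left(M \right)} = 4650 - 15 M$ ($O{\left(M \right)} = \left(208 - 223\right) \left(-310 + M\right) = - 15 \left(-310 + M\right) = 4650 - 15 M$)
$-254634 - O{\left(-679 \right)} = -254634 - \left(4650 - -10185\right) = -254634 - \left(4650 + 10185\right) = -254634 - 14835 = -269469$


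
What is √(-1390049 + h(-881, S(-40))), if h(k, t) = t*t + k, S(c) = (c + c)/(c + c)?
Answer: I*√1390929 ≈ 1179.4*I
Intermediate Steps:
S(c) = 1 (S(c) = (2*c)/((2*c)) = (2*c)*(1/(2*c)) = 1)
h(k, t) = k + t² (h(k, t) = t² + k = k + t²)
√(-1390049 + h(-881, S(-40))) = √(-1390049 + (-881 + 1²)) = √(-1390049 + (-881 + 1)) = √(-1390049 - 880) = √(-1390929) = I*√1390929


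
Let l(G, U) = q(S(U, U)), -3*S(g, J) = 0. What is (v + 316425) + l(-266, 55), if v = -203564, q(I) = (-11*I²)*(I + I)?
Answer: 112861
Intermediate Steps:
S(g, J) = 0 (S(g, J) = -⅓*0 = 0)
q(I) = -22*I³ (q(I) = (-11*I²)*(2*I) = -22*I³)
l(G, U) = 0 (l(G, U) = -22*0³ = -22*0 = 0)
(v + 316425) + l(-266, 55) = (-203564 + 316425) + 0 = 112861 + 0 = 112861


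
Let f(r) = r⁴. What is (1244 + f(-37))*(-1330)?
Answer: -2494288650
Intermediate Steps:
(1244 + f(-37))*(-1330) = (1244 + (-37)⁴)*(-1330) = (1244 + 1874161)*(-1330) = 1875405*(-1330) = -2494288650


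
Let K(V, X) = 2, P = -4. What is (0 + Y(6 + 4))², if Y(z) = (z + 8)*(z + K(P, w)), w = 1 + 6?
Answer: 46656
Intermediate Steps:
w = 7
Y(z) = (2 + z)*(8 + z) (Y(z) = (z + 8)*(z + 2) = (8 + z)*(2 + z) = (2 + z)*(8 + z))
(0 + Y(6 + 4))² = (0 + (16 + (6 + 4)² + 10*(6 + 4)))² = (0 + (16 + 10² + 10*10))² = (0 + (16 + 100 + 100))² = (0 + 216)² = 216² = 46656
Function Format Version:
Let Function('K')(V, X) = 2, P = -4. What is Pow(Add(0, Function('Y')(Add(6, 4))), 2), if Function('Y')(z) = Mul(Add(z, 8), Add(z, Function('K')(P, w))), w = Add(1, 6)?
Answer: 46656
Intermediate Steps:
w = 7
Function('Y')(z) = Mul(Add(2, z), Add(8, z)) (Function('Y')(z) = Mul(Add(z, 8), Add(z, 2)) = Mul(Add(8, z), Add(2, z)) = Mul(Add(2, z), Add(8, z)))
Pow(Add(0, Function('Y')(Add(6, 4))), 2) = Pow(Add(0, Add(16, Pow(Add(6, 4), 2), Mul(10, Add(6, 4)))), 2) = Pow(Add(0, Add(16, Pow(10, 2), Mul(10, 10))), 2) = Pow(Add(0, Add(16, 100, 100)), 2) = Pow(Add(0, 216), 2) = Pow(216, 2) = 46656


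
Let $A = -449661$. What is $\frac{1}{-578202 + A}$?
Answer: $- \frac{1}{1027863} \approx -9.7289 \cdot 10^{-7}$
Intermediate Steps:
$\frac{1}{-578202 + A} = \frac{1}{-578202 - 449661} = \frac{1}{-1027863} = - \frac{1}{1027863}$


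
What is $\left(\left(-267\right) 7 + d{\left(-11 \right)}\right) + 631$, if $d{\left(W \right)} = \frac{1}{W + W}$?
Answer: $- \frac{27237}{22} \approx -1238.0$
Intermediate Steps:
$d{\left(W \right)} = \frac{1}{2 W}$
$\left(\left(-267\right) 7 + d{\left(-11 \right)}\right) + 631 = \left(\left(-267\right) 7 + \frac{1}{2 \left(-11\right)}\right) + 631 = \left(-1869 + \frac{1}{2} \left(- \frac{1}{11}\right)\right) + 631 = \left(-1869 - \frac{1}{22}\right) + 631 = - \frac{41119}{22} + 631 = - \frac{27237}{22}$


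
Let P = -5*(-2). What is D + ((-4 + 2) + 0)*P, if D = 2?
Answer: -18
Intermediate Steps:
P = 10
D + ((-4 + 2) + 0)*P = 2 + ((-4 + 2) + 0)*10 = 2 + (-2 + 0)*10 = 2 - 2*10 = 2 - 20 = -18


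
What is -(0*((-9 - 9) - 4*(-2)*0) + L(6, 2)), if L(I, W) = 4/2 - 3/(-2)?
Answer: -7/2 ≈ -3.5000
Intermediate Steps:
L(I, W) = 7/2 (L(I, W) = 4*(½) - 3*(-½) = 2 + 3/2 = 7/2)
-(0*((-9 - 9) - 4*(-2)*0) + L(6, 2)) = -(0*((-9 - 9) - 4*(-2)*0) + 7/2) = -(0*(-18 + 8*0) + 7/2) = -(0*(-18 + 0) + 7/2) = -(0*(-18) + 7/2) = -(0 + 7/2) = -1*7/2 = -7/2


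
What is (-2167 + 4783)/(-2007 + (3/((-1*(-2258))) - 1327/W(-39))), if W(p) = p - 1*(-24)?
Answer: -88603920/64980679 ≈ -1.3635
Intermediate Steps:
W(p) = 24 + p (W(p) = p + 24 = 24 + p)
(-2167 + 4783)/(-2007 + (3/((-1*(-2258))) - 1327/W(-39))) = (-2167 + 4783)/(-2007 + (3/((-1*(-2258))) - 1327/(24 - 39))) = 2616/(-2007 + (3/2258 - 1327/(-15))) = 2616/(-2007 + (3*(1/2258) - 1327*(-1/15))) = 2616/(-2007 + (3/2258 + 1327/15)) = 2616/(-2007 + 2996411/33870) = 2616/(-64980679/33870) = 2616*(-33870/64980679) = -88603920/64980679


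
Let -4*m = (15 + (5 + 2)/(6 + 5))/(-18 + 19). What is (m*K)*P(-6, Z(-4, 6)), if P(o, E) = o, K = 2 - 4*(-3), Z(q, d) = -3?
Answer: 3612/11 ≈ 328.36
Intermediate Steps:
K = 14 (K = 2 + 12 = 14)
m = -43/11 (m = -(15 + (5 + 2)/(6 + 5))/(4*(-18 + 19)) = -(15 + 7/11)/(4*1) = -(15 + 7*(1/11))/4 = -(15 + 7/11)/4 = -43/11 ≈ -3.9091)
(m*K)*P(-6, Z(-4, 6)) = -43/11*14*(-6) = -602/11*(-6) = 3612/11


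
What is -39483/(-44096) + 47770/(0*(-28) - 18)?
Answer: -1052877613/396864 ≈ -2653.0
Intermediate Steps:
-39483/(-44096) + 47770/(0*(-28) - 18) = -39483*(-1/44096) + 47770/(0 - 18) = 39483/44096 + 47770/(-18) = 39483/44096 + 47770*(-1/18) = 39483/44096 - 23885/9 = -1052877613/396864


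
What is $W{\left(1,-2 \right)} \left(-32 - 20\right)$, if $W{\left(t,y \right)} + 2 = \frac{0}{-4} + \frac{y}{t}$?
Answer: $208$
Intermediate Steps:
$W{\left(t,y \right)} = -2 + \frac{y}{t}$ ($W{\left(t,y \right)} = -2 + \left(\frac{0}{-4} + \frac{y}{t}\right) = -2 + \left(0 \left(- \frac{1}{4}\right) + \frac{y}{t}\right) = -2 + \left(0 + \frac{y}{t}\right) = -2 + \frac{y}{t}$)
$W{\left(1,-2 \right)} \left(-32 - 20\right) = \left(-2 - \frac{2}{1}\right) \left(-32 - 20\right) = \left(-2 - 2\right) \left(-52\right) = \left(-4\right) \left(-52\right) = 208$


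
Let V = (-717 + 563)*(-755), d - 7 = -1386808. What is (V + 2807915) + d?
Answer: 1537384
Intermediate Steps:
d = -1386801 (d = 7 - 1386808 = -1386801)
V = 116270 (V = -154*(-755) = 116270)
(V + 2807915) + d = (116270 + 2807915) - 1386801 = 2924185 - 1386801 = 1537384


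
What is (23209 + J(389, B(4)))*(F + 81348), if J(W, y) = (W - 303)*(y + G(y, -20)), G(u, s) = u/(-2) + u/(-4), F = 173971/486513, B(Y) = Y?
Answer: 307315665088675/162171 ≈ 1.8950e+9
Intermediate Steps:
F = 173971/486513 (F = 173971*(1/486513) = 173971/486513 ≈ 0.35759)
G(u, s) = -3*u/4 (G(u, s) = u*(-½) + u*(-¼) = -u/2 - u/4 = -3*u/4)
J(W, y) = y*(-303 + W)/4 (J(W, y) = (W - 303)*(y - 3*y/4) = (-303 + W)*(y/4) = y*(-303 + W)/4)
(23209 + J(389, B(4)))*(F + 81348) = (23209 + (¼)*4*(-303 + 389))*(173971/486513 + 81348) = (23209 + (¼)*4*86)*(39577033495/486513) = (23209 + 86)*(39577033495/486513) = 23295*(39577033495/486513) = 307315665088675/162171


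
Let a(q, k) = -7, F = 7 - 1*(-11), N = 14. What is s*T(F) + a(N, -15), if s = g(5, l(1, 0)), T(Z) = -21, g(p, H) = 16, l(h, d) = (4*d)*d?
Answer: -343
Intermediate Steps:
l(h, d) = 4*d²
F = 18 (F = 7 + 11 = 18)
s = 16
s*T(F) + a(N, -15) = 16*(-21) - 7 = -336 - 7 = -343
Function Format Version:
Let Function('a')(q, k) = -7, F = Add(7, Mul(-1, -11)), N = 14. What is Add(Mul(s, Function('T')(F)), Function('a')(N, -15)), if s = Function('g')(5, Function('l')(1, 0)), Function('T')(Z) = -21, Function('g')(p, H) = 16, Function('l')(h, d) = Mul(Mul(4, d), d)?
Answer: -343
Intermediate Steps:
Function('l')(h, d) = Mul(4, Pow(d, 2))
F = 18 (F = Add(7, 11) = 18)
s = 16
Add(Mul(s, Function('T')(F)), Function('a')(N, -15)) = Add(Mul(16, -21), -7) = Add(-336, -7) = -343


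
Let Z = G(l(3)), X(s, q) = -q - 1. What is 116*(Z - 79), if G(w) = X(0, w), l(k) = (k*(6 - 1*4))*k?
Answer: -11368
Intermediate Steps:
X(s, q) = -1 - q
l(k) = 2*k**2 (l(k) = (k*(6 - 4))*k = (k*2)*k = (2*k)*k = 2*k**2)
G(w) = -1 - w
Z = -19 (Z = -1 - 2*3**2 = -1 - 2*9 = -1 - 1*18 = -1 - 18 = -19)
116*(Z - 79) = 116*(-19 - 79) = 116*(-98) = -11368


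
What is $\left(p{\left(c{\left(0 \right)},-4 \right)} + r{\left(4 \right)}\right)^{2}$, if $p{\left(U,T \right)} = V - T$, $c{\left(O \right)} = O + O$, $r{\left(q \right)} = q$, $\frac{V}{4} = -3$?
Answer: $16$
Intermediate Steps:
$V = -12$ ($V = 4 \left(-3\right) = -12$)
$c{\left(O \right)} = 2 O$
$p{\left(U,T \right)} = -12 - T$
$\left(p{\left(c{\left(0 \right)},-4 \right)} + r{\left(4 \right)}\right)^{2} = \left(\left(-12 - -4\right) + 4\right)^{2} = \left(\left(-12 + 4\right) + 4\right)^{2} = \left(-8 + 4\right)^{2} = \left(-4\right)^{2} = 16$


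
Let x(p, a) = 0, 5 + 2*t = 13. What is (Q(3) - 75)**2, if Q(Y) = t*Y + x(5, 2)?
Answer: 3969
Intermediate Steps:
t = 4 (t = -5/2 + (1/2)*13 = -5/2 + 13/2 = 4)
Q(Y) = 4*Y (Q(Y) = 4*Y + 0 = 4*Y)
(Q(3) - 75)**2 = (4*3 - 75)**2 = (12 - 75)**2 = (-63)**2 = 3969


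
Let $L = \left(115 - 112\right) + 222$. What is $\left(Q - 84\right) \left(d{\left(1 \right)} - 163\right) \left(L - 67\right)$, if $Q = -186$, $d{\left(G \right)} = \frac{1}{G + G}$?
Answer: $6932250$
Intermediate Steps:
$d{\left(G \right)} = \frac{1}{2 G}$
$L = 225$ ($L = \left(115 - 112\right) + 222 = 3 + 222 = 225$)
$\left(Q - 84\right) \left(d{\left(1 \right)} - 163\right) \left(L - 67\right) = \left(-186 - 84\right) \left(\frac{1}{2 \cdot 1} - 163\right) \left(225 - 67\right) = - 270 \left(\frac{1}{2} \cdot 1 - 163\right) 158 = - 270 \left(\frac{1}{2} - 163\right) 158 = \left(-270\right) \left(- \frac{325}{2}\right) 158 = 43875 \cdot 158 = 6932250$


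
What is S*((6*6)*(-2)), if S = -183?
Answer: 13176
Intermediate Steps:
S*((6*6)*(-2)) = -183*6*6*(-2) = -6588*(-2) = -183*(-72) = 13176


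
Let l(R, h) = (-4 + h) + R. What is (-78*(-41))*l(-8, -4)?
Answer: -51168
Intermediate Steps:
l(R, h) = -4 + R + h
(-78*(-41))*l(-8, -4) = (-78*(-41))*(-4 - 8 - 4) = 3198*(-16) = -51168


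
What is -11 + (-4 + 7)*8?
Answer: 13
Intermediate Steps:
-11 + (-4 + 7)*8 = -11 + 3*8 = -11 + 24 = 13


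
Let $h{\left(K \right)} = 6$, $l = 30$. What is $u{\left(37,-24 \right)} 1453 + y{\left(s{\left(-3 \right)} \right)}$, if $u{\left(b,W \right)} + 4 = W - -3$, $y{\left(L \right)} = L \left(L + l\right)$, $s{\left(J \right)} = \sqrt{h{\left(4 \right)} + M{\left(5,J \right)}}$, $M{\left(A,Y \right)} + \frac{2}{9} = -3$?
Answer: $- \frac{326450}{9} \approx -36272.0$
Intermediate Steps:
$M{\left(A,Y \right)} = - \frac{29}{9}$ ($M{\left(A,Y \right)} = - \frac{2}{9} - 3 = - \frac{29}{9}$)
$s{\left(J \right)} = \frac{5}{3}$ ($s{\left(J \right)} = \sqrt{6 - \frac{29}{9}} = \sqrt{\frac{25}{9}} = \frac{5}{3}$)
$y{\left(L \right)} = L \left(30 + L\right)$ ($y{\left(L \right)} = L \left(L + 30\right) = L \left(30 + L\right)$)
$u{\left(b,W \right)} = -1 + W$ ($u{\left(b,W \right)} = -4 + \left(W - -3\right) = -4 + \left(W + 3\right) = -4 + \left(3 + W\right) = -1 + W$)
$u{\left(37,-24 \right)} 1453 + y{\left(s{\left(-3 \right)} \right)} = \left(-1 - 24\right) 1453 + \frac{5 \left(30 + \frac{5}{3}\right)}{3} = \left(-25\right) 1453 + \frac{5}{3} \cdot \frac{95}{3} = -36325 + \frac{475}{9} = - \frac{326450}{9}$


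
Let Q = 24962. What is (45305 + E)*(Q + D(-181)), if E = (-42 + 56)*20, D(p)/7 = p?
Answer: 1080136575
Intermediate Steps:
D(p) = 7*p
E = 280 (E = 14*20 = 280)
(45305 + E)*(Q + D(-181)) = (45305 + 280)*(24962 + 7*(-181)) = 45585*(24962 - 1267) = 45585*23695 = 1080136575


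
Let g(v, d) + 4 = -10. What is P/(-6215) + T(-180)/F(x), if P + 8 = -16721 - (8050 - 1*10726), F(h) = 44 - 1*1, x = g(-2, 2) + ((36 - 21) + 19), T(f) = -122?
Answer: -153951/267245 ≈ -0.57607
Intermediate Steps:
g(v, d) = -14 (g(v, d) = -4 - 10 = -14)
x = 20 (x = -14 + ((36 - 21) + 19) = -14 + (15 + 19) = -14 + 34 = 20)
F(h) = 43 (F(h) = 44 - 1 = 43)
P = -14053 (P = -8 + (-16721 - (8050 - 1*10726)) = -8 + (-16721 - (8050 - 10726)) = -8 + (-16721 - 1*(-2676)) = -8 + (-16721 + 2676) = -8 - 14045 = -14053)
P/(-6215) + T(-180)/F(x) = -14053/(-6215) - 122/43 = -14053*(-1/6215) - 122*1/43 = 14053/6215 - 122/43 = -153951/267245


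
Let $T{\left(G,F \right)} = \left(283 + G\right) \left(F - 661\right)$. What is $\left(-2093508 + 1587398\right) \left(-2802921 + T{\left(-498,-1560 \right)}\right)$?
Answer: $1176911230660$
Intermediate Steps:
$T{\left(G,F \right)} = \left(-661 + F\right) \left(283 + G\right)$ ($T{\left(G,F \right)} = \left(283 + G\right) \left(-661 + F\right) = \left(-661 + F\right) \left(283 + G\right)$)
$\left(-2093508 + 1587398\right) \left(-2802921 + T{\left(-498,-1560 \right)}\right) = \left(-2093508 + 1587398\right) \left(-2802921 - -477515\right) = - 506110 \left(-2802921 + \left(-187063 + 329178 - 441480 + 776880\right)\right) = - 506110 \left(-2802921 + 477515\right) = \left(-506110\right) \left(-2325406\right) = 1176911230660$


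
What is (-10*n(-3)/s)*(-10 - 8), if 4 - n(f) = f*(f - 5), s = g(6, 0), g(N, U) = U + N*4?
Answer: -150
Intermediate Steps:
g(N, U) = U + 4*N
s = 24 (s = 0 + 4*6 = 0 + 24 = 24)
n(f) = 4 - f*(-5 + f) (n(f) = 4 - f*(f - 5) = 4 - f*(-5 + f))
(-10*n(-3)/s)*(-10 - 8) = (-10*(4 - 1*(-3)² + 5*(-3))/24)*(-10 - 8) = -10*(4 - 1*9 - 15)/24*(-18) = -10*(4 - 9 - 15)/24*(-18) = -(-200)/24*(-18) = -10*(-⅚)*(-18) = (25/3)*(-18) = -150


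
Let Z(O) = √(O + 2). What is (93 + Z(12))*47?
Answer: 4371 + 47*√14 ≈ 4546.9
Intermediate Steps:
Z(O) = √(2 + O)
(93 + Z(12))*47 = (93 + √(2 + 12))*47 = (93 + √14)*47 = 4371 + 47*√14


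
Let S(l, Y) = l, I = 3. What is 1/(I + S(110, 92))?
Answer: 1/113 ≈ 0.0088496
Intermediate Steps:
1/(I + S(110, 92)) = 1/(3 + 110) = 1/113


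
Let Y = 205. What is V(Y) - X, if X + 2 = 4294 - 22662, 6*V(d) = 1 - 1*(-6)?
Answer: 110227/6 ≈ 18371.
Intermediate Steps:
V(d) = 7/6 (V(d) = (1 - 1*(-6))/6 = (1 + 6)/6 = (⅙)*7 = 7/6)
X = -18370 (X = -2 + (4294 - 22662) = -2 - 18368 = -18370)
V(Y) - X = 7/6 - 1*(-18370) = 7/6 + 18370 = 110227/6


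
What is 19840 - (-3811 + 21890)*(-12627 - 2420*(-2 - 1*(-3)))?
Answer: 272054553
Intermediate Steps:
19840 - (-3811 + 21890)*(-12627 - 2420*(-2 - 1*(-3))) = 19840 - 18079*(-12627 - 2420*(-2 + 3)) = 19840 - 18079*(-12627 - 2420*1) = 19840 - 18079*(-12627 - 2420) = 19840 - 18079*(-15047) = 19840 - 1*(-272034713) = 19840 + 272034713 = 272054553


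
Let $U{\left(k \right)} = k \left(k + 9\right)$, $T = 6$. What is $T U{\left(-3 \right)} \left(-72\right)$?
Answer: $7776$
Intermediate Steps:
$U{\left(k \right)} = k \left(9 + k\right)$
$T U{\left(-3 \right)} \left(-72\right) = 6 \left(- 3 \left(9 - 3\right)\right) \left(-72\right) = 6 \left(\left(-3\right) 6\right) \left(-72\right) = 6 \left(-18\right) \left(-72\right) = \left(-108\right) \left(-72\right) = 7776$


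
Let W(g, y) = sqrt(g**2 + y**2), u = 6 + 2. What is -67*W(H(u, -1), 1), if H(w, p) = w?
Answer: -67*sqrt(65) ≈ -540.17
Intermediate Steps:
u = 8
-67*W(H(u, -1), 1) = -67*sqrt(8**2 + 1**2) = -67*sqrt(64 + 1) = -67*sqrt(65)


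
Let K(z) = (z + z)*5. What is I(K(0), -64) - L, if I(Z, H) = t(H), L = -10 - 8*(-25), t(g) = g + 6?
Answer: -248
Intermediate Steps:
t(g) = 6 + g
L = 190 (L = -10 + 200 = 190)
K(z) = 10*z (K(z) = (2*z)*5 = 10*z)
I(Z, H) = 6 + H
I(K(0), -64) - L = (6 - 64) - 1*190 = -58 - 190 = -248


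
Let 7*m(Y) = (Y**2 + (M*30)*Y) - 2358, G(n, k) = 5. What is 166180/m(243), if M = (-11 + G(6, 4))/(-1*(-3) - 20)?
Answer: 19775420/1007487 ≈ 19.628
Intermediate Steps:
M = 6/17 (M = (-11 + 5)/(-1*(-3) - 20) = -6/(3 - 20) = -6/(-17) = -6*(-1/17) = 6/17 ≈ 0.35294)
m(Y) = -2358/7 + Y**2/7 + 180*Y/119 (m(Y) = ((Y**2 + ((6/17)*30)*Y) - 2358)/7 = ((Y**2 + 180*Y/17) - 2358)/7 = (-2358 + Y**2 + 180*Y/17)/7 = -2358/7 + Y**2/7 + 180*Y/119)
166180/m(243) = 166180/(-2358/7 + (1/7)*243**2 + (180/119)*243) = 166180/(-2358/7 + (1/7)*59049 + 43740/119) = 166180/(-2358/7 + 59049/7 + 43740/119) = 166180/(1007487/119) = 166180*(119/1007487) = 19775420/1007487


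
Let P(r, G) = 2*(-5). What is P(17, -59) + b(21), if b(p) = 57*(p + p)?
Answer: 2384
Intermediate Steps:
P(r, G) = -10
b(p) = 114*p (b(p) = 57*(2*p) = 114*p)
P(17, -59) + b(21) = -10 + 114*21 = -10 + 2394 = 2384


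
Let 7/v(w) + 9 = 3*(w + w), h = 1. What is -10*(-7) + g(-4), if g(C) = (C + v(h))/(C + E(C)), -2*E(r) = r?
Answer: 439/6 ≈ 73.167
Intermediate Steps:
E(r) = -r/2
v(w) = 7/(-9 + 6*w) (v(w) = 7/(-9 + 3*(w + w)) = 7/(-9 + 3*(2*w)) = 7/(-9 + 6*w))
g(C) = 2*(-7/3 + C)/C (g(C) = (C + 7/(3*(-3 + 2*1)))/(C - C/2) = (C + 7/(3*(-3 + 2)))/((C/2)) = (C + (7/3)/(-1))*(2/C) = (C + (7/3)*(-1))*(2/C) = (C - 7/3)*(2/C) = (-7/3 + C)*(2/C) = 2*(-7/3 + C)/C)
-10*(-7) + g(-4) = -10*(-7) + (2 - 14/3/(-4)) = 70 + (2 - 14/3*(-¼)) = 70 + (2 + 7/6) = 70 + 19/6 = 439/6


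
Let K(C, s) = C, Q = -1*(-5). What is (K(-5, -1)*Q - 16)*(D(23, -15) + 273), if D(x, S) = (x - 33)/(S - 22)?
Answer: -414551/37 ≈ -11204.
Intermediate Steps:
Q = 5
D(x, S) = (-33 + x)/(-22 + S)
(K(-5, -1)*Q - 16)*(D(23, -15) + 273) = (-5*5 - 16)*((-33 + 23)/(-22 - 15) + 273) = (-25 - 16)*(-10/(-37) + 273) = -41*(-1/37*(-10) + 273) = -41*(10/37 + 273) = -41*10111/37 = -414551/37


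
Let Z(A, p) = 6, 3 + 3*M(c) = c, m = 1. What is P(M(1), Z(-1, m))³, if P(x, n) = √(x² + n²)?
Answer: 656*√82/27 ≈ 220.01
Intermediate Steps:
M(c) = -1 + c/3
P(x, n) = √(n² + x²)
P(M(1), Z(-1, m))³ = (√(6² + (-1 + (⅓)*1)²))³ = (√(36 + (-1 + ⅓)²))³ = (√(36 + (-⅔)²))³ = (√(36 + 4/9))³ = (√(328/9))³ = (2*√82/3)³ = 656*√82/27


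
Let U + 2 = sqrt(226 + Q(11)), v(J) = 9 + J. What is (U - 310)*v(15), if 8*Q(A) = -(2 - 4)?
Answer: -7488 + 12*sqrt(905) ≈ -7127.0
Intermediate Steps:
Q(A) = 1/4 (Q(A) = (-(2 - 4))/8 = (-1*(-2))/8 = (1/8)*2 = 1/4)
U = -2 + sqrt(905)/2 (U = -2 + sqrt(226 + 1/4) = -2 + sqrt(905/4) = -2 + sqrt(905)/2 ≈ 13.042)
(U - 310)*v(15) = ((-2 + sqrt(905)/2) - 310)*(9 + 15) = (-312 + sqrt(905)/2)*24 = -7488 + 12*sqrt(905)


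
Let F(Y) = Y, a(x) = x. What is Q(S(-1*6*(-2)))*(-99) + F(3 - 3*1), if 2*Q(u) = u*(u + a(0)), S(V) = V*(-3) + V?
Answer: -28512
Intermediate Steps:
S(V) = -2*V (S(V) = -3*V + V = -2*V)
Q(u) = u**2/2 (Q(u) = (u*(u + 0))/2 = (u*u)/2 = u**2/2)
Q(S(-1*6*(-2)))*(-99) + F(3 - 3*1) = ((-2*(-1*6)*(-2))**2/2)*(-99) + (3 - 3*1) = ((-(-12)*(-2))**2/2)*(-99) + (3 - 3) = ((-2*12)**2/2)*(-99) + 0 = ((1/2)*(-24)**2)*(-99) + 0 = ((1/2)*576)*(-99) + 0 = 288*(-99) + 0 = -28512 + 0 = -28512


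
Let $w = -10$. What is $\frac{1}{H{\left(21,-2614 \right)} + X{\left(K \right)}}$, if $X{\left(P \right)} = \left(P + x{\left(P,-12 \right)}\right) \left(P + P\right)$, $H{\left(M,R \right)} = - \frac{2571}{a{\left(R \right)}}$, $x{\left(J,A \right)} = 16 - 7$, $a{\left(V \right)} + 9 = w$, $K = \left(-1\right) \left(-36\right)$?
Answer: $\frac{19}{64131} \approx 0.00029627$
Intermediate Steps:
$K = 36$
$a{\left(V \right)} = -19$ ($a{\left(V \right)} = -9 - 10 = -19$)
$x{\left(J,A \right)} = 9$ ($x{\left(J,A \right)} = 16 - 7 = 9$)
$H{\left(M,R \right)} = \frac{2571}{19}$ ($H{\left(M,R \right)} = - \frac{2571}{-19} = \left(-2571\right) \left(- \frac{1}{19}\right) = \frac{2571}{19}$)
$X{\left(P \right)} = 2 P \left(9 + P\right)$ ($X{\left(P \right)} = \left(P + 9\right) \left(P + P\right) = \left(9 + P\right) 2 P = 2 P \left(9 + P\right)$)
$\frac{1}{H{\left(21,-2614 \right)} + X{\left(K \right)}} = \frac{1}{\frac{2571}{19} + 2 \cdot 36 \left(9 + 36\right)} = \frac{1}{\frac{2571}{19} + 2 \cdot 36 \cdot 45} = \frac{1}{\frac{2571}{19} + 3240} = \frac{1}{\frac{64131}{19}} = \frac{19}{64131}$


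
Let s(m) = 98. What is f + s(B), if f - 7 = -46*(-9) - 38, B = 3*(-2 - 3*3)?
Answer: 481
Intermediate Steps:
B = -33 (B = 3*(-2 - 9) = 3*(-11) = -33)
f = 383 (f = 7 + (-46*(-9) - 38) = 7 + (414 - 38) = 7 + 376 = 383)
f + s(B) = 383 + 98 = 481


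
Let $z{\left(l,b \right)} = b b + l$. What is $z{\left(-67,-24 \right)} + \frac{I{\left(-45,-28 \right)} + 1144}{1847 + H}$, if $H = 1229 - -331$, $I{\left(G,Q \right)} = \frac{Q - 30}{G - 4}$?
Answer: $\frac{85030101}{166943} \approx 509.34$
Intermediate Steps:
$z{\left(l,b \right)} = l + b^{2}$ ($z{\left(l,b \right)} = b^{2} + l = l + b^{2}$)
$I{\left(G,Q \right)} = \frac{-30 + Q}{-4 + G}$
$H = 1560$ ($H = 1229 + 331 = 1560$)
$z{\left(-67,-24 \right)} + \frac{I{\left(-45,-28 \right)} + 1144}{1847 + H} = \left(-67 + \left(-24\right)^{2}\right) + \frac{\frac{-30 - 28}{-4 - 45} + 1144}{1847 + 1560} = \left(-67 + 576\right) + \frac{\frac{1}{-49} \left(-58\right) + 1144}{3407} = 509 + \left(\left(- \frac{1}{49}\right) \left(-58\right) + 1144\right) \frac{1}{3407} = 509 + \left(\frac{58}{49} + 1144\right) \frac{1}{3407} = 509 + \frac{56114}{49} \cdot \frac{1}{3407} = 509 + \frac{56114}{166943} = \frac{85030101}{166943}$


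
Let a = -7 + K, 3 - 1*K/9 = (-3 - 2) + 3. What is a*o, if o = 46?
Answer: 1748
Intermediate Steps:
K = 45 (K = 27 - 9*((-3 - 2) + 3) = 27 - 9*(-5 + 3) = 27 - 9*(-2) = 27 + 18 = 45)
a = 38 (a = -7 + 45 = 38)
a*o = 38*46 = 1748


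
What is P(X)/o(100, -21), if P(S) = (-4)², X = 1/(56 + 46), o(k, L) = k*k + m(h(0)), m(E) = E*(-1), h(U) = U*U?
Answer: 1/625 ≈ 0.0016000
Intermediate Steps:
h(U) = U²
m(E) = -E
o(k, L) = k² (o(k, L) = k*k - 1*0² = k² - 1*0 = k² + 0 = k²)
X = 1/102 ≈ 0.0098039
P(S) = 16
P(X)/o(100, -21) = 16/(100²) = 16/10000 = 16*(1/10000) = 1/625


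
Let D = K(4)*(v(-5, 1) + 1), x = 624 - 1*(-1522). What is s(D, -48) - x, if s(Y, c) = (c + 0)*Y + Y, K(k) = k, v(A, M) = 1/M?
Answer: -2522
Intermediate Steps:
x = 2146 (x = 624 + 1522 = 2146)
D = 8 (D = 4*(1/1 + 1) = 4*(1 + 1) = 4*2 = 8)
s(Y, c) = Y + Y*c (s(Y, c) = c*Y + Y = Y*c + Y = Y + Y*c)
s(D, -48) - x = 8*(1 - 48) - 1*2146 = 8*(-47) - 2146 = -376 - 2146 = -2522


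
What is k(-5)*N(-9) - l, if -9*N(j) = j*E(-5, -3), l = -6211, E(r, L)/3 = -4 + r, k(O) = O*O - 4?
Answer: 5644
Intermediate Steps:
k(O) = -4 + O² (k(O) = O² - 4 = -4 + O²)
E(r, L) = -12 + 3*r (E(r, L) = 3*(-4 + r) = -12 + 3*r)
N(j) = 3*j (N(j) = -j*(-12 + 3*(-5))/9 = -j*(-12 - 15)/9 = -j*(-27)/9 = -(-3)*j = 3*j)
k(-5)*N(-9) - l = (-4 + (-5)²)*(3*(-9)) - 1*(-6211) = (-4 + 25)*(-27) + 6211 = 21*(-27) + 6211 = -567 + 6211 = 5644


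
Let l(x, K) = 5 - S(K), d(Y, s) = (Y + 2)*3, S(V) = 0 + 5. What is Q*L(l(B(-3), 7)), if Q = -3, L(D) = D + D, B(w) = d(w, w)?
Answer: 0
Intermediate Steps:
S(V) = 5
d(Y, s) = 6 + 3*Y (d(Y, s) = (2 + Y)*3 = 6 + 3*Y)
B(w) = 6 + 3*w
l(x, K) = 0 (l(x, K) = 5 - 1*5 = 5 - 5 = 0)
L(D) = 2*D
Q*L(l(B(-3), 7)) = -6*0 = -3*0 = 0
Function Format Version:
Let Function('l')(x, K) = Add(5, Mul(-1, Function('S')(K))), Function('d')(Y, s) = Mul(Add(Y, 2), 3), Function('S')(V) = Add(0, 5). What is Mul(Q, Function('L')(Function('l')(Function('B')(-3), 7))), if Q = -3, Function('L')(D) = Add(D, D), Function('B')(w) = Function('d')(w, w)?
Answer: 0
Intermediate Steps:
Function('S')(V) = 5
Function('d')(Y, s) = Add(6, Mul(3, Y)) (Function('d')(Y, s) = Mul(Add(2, Y), 3) = Add(6, Mul(3, Y)))
Function('B')(w) = Add(6, Mul(3, w))
Function('l')(x, K) = 0 (Function('l')(x, K) = Add(5, Mul(-1, 5)) = Add(5, -5) = 0)
Function('L')(D) = Mul(2, D)
Mul(Q, Function('L')(Function('l')(Function('B')(-3), 7))) = Mul(-3, Mul(2, 0)) = Mul(-3, 0) = 0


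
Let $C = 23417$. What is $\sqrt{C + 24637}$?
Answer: $\sqrt{48054} \approx 219.21$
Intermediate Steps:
$\sqrt{C + 24637} = \sqrt{23417 + 24637} = \sqrt{48054}$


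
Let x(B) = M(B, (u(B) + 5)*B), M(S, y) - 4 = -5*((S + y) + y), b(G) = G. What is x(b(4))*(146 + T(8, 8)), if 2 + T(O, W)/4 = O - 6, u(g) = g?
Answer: -54896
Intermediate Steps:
M(S, y) = 4 - 10*y - 5*S (M(S, y) = 4 - 5*((S + y) + y) = 4 - 5*(S + 2*y) = 4 + (-10*y - 5*S) = 4 - 10*y - 5*S)
x(B) = 4 - 5*B - 10*B*(5 + B) (x(B) = 4 - 10*(B + 5)*B - 5*B = 4 - 10*(5 + B)*B - 5*B = 4 - 10*B*(5 + B) - 5*B = 4 - 5*B - 10*B*(5 + B))
T(O, W) = -32 + 4*O (T(O, W) = -8 + 4*(O - 6) = -8 + 4*(-6 + O) = -8 + (-24 + 4*O) = -32 + 4*O)
x(b(4))*(146 + T(8, 8)) = (4 - 55*4 - 10*4²)*(146 + (-32 + 4*8)) = (4 - 220 - 10*16)*(146 + (-32 + 32)) = (4 - 220 - 160)*(146 + 0) = -376*146 = -54896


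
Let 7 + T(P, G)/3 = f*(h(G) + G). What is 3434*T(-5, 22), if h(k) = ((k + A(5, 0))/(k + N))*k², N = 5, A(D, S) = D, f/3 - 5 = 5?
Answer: 156312246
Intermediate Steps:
f = 30 (f = 15 + 3*5 = 15 + 15 = 30)
h(k) = k² (h(k) = ((k + 5)/(k + 5))*k² = ((5 + k)/(5 + k))*k² = 1*k² = k²)
T(P, G) = -21 + 90*G + 90*G² (T(P, G) = -21 + 3*(30*(G² + G)) = -21 + 3*(30*(G + G²)) = -21 + 3*(30*G + 30*G²) = -21 + (90*G + 90*G²) = -21 + 90*G + 90*G²)
3434*T(-5, 22) = 3434*(-21 + 90*22 + 90*22²) = 3434*(-21 + 1980 + 90*484) = 3434*(-21 + 1980 + 43560) = 3434*45519 = 156312246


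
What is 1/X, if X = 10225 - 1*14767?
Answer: -1/4542 ≈ -0.00022017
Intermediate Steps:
X = -4542 (X = 10225 - 14767 = -4542)
1/X = 1/(-4542) = -1/4542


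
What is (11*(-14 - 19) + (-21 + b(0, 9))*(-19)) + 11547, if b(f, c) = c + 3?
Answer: 11355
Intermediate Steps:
b(f, c) = 3 + c
(11*(-14 - 19) + (-21 + b(0, 9))*(-19)) + 11547 = (11*(-14 - 19) + (-21 + (3 + 9))*(-19)) + 11547 = (11*(-33) + (-21 + 12)*(-19)) + 11547 = (-363 - 9*(-19)) + 11547 = (-363 + 171) + 11547 = -192 + 11547 = 11355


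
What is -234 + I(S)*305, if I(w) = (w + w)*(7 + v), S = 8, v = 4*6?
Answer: 151046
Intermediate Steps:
v = 24
I(w) = 62*w (I(w) = (w + w)*(7 + 24) = (2*w)*31 = 62*w)
-234 + I(S)*305 = -234 + (62*8)*305 = -234 + 496*305 = -234 + 151280 = 151046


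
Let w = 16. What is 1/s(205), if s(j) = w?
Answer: 1/16 ≈ 0.062500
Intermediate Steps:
s(j) = 16
1/s(205) = 1/16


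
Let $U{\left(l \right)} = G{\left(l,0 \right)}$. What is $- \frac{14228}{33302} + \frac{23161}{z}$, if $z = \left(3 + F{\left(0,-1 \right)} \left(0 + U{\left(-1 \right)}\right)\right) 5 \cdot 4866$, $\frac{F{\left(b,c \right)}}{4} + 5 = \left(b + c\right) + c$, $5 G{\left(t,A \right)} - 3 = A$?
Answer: $- \frac{120617729}{243071298} \approx -0.49622$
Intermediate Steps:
$G{\left(t,A \right)} = \frac{3}{5} + \frac{A}{5}$
$U{\left(l \right)} = \frac{3}{5}$ ($U{\left(l \right)} = \frac{3}{5} + \frac{1}{5} \cdot 0 = \frac{3}{5} + 0 = \frac{3}{5}$)
$F{\left(b,c \right)} = -20 + 4 b + 8 c$ ($F{\left(b,c \right)} = -20 + 4 \left(\left(b + c\right) + c\right) = -20 + 4 \left(b + 2 c\right) = -20 + \left(4 b + 8 c\right) = -20 + 4 b + 8 c$)
$z = -335754$ ($z = \left(3 + \left(-20 + 4 \cdot 0 + 8 \left(-1\right)\right) \left(0 + \frac{3}{5}\right)\right) 5 \cdot 4866 = \left(3 + \left(-20 + 0 - 8\right) \frac{3}{5}\right) 5 \cdot 4866 = \left(3 - \frac{84}{5}\right) 5 \cdot 4866 = \left(- \frac{69}{5}\right) 5 \cdot 4866 = \left(-69\right) 4866 = -335754$)
$- \frac{14228}{33302} + \frac{23161}{z} = - \frac{14228}{33302} + \frac{23161}{-335754} = \left(-14228\right) \frac{1}{33302} + 23161 \left(- \frac{1}{335754}\right) = - \frac{7114}{16651} - \frac{1007}{14598} = - \frac{120617729}{243071298}$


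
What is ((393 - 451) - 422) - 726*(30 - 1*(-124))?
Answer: -112284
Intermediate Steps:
((393 - 451) - 422) - 726*(30 - 1*(-124)) = (-58 - 422) - 726*(30 + 124) = -480 - 726*154 = -480 - 111804 = -112284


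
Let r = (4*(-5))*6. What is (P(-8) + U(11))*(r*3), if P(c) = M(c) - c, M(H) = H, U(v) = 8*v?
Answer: -31680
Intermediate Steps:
r = -120 (r = -20*6 = -120)
P(c) = 0 (P(c) = c - c = 0)
(P(-8) + U(11))*(r*3) = (0 + 8*11)*(-120*3) = (0 + 88)*(-360) = 88*(-360) = -31680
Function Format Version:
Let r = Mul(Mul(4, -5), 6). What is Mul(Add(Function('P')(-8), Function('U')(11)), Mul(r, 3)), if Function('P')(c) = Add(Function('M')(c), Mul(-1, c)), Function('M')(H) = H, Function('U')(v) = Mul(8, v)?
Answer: -31680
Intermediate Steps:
r = -120 (r = Mul(-20, 6) = -120)
Function('P')(c) = 0 (Function('P')(c) = Add(c, Mul(-1, c)) = 0)
Mul(Add(Function('P')(-8), Function('U')(11)), Mul(r, 3)) = Mul(Add(0, Mul(8, 11)), Mul(-120, 3)) = Mul(Add(0, 88), -360) = Mul(88, -360) = -31680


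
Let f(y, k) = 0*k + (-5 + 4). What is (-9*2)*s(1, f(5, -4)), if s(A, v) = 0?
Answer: 0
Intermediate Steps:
f(y, k) = -1 (f(y, k) = 0 - 1 = -1)
(-9*2)*s(1, f(5, -4)) = -9*2*0 = -18*0 = 0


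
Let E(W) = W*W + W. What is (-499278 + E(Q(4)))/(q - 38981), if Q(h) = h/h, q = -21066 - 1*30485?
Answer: 124819/22633 ≈ 5.5149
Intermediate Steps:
q = -51551 (q = -21066 - 30485 = -51551)
Q(h) = 1
E(W) = W + W² (E(W) = W² + W = W + W²)
(-499278 + E(Q(4)))/(q - 38981) = (-499278 + 1*(1 + 1))/(-51551 - 38981) = (-499278 + 1*2)/(-90532) = (-499278 + 2)*(-1/90532) = -499276*(-1/90532) = 124819/22633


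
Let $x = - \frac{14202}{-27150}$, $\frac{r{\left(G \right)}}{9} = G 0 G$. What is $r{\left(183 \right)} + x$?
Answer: $\frac{2367}{4525} \approx 0.52309$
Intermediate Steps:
$r{\left(G \right)} = 0$ ($r{\left(G \right)} = 9 G 0 G = 9 \cdot 0 G = 9 \cdot 0 = 0$)
$x = \frac{2367}{4525}$ ($x = \left(-14202\right) \left(- \frac{1}{27150}\right) = \frac{2367}{4525} \approx 0.52309$)
$r{\left(183 \right)} + x = 0 + \frac{2367}{4525} = \frac{2367}{4525}$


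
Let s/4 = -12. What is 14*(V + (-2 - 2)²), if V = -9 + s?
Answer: -574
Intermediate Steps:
s = -48 (s = 4*(-12) = -48)
V = -57 (V = -9 - 48 = -57)
14*(V + (-2 - 2)²) = 14*(-57 + (-2 - 2)²) = 14*(-57 + (-4)²) = 14*(-57 + 16) = 14*(-41) = -574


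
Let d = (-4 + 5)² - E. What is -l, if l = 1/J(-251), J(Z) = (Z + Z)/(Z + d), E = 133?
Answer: -383/502 ≈ -0.76295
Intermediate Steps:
d = -132 (d = (-4 + 5)² - 1*133 = 1² - 133 = 1 - 133 = -132)
J(Z) = 2*Z/(-132 + Z) (J(Z) = (Z + Z)/(Z - 132) = (2*Z)/(-132 + Z) = 2*Z/(-132 + Z))
l = 383/502 (l = 1/(2*(-251)/(-132 - 251)) = 1/(2*(-251)/(-383)) = 1/(2*(-251)*(-1/383)) = 1/(502/383) = 383/502 ≈ 0.76295)
-l = -1*383/502 = -383/502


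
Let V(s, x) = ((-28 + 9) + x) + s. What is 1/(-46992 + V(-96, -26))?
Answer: -1/47133 ≈ -2.1217e-5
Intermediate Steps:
V(s, x) = -19 + s + x (V(s, x) = (-19 + x) + s = -19 + s + x)
1/(-46992 + V(-96, -26)) = 1/(-46992 + (-19 - 96 - 26)) = 1/(-46992 - 141) = 1/(-47133) = -1/47133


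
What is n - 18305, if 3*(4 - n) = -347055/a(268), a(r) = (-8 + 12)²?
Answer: -177131/16 ≈ -11071.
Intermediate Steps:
a(r) = 16 (a(r) = 4² = 16)
n = 115749/16 (n = 4 - (-115685)/16 = 4 - ⅓*(-347055/16) = 4 + 115685/16 = 115749/16 ≈ 7234.3)
n - 18305 = 115749/16 - 18305 = -177131/16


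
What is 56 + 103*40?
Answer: 4176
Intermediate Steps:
56 + 103*40 = 56 + 4120 = 4176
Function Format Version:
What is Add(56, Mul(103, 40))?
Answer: 4176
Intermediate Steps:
Add(56, Mul(103, 40)) = Add(56, 4120) = 4176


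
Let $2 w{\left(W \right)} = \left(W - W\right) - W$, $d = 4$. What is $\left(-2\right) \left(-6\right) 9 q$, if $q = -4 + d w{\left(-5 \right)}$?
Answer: $648$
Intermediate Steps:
$w{\left(W \right)} = - \frac{W}{2}$ ($w{\left(W \right)} = \frac{\left(W - W\right) - W}{2} = \frac{0 - W}{2} = \frac{\left(-1\right) W}{2} = - \frac{W}{2}$)
$q = 6$ ($q = -4 + 4 \left(\left(- \frac{1}{2}\right) \left(-5\right)\right) = -4 + 4 \cdot \frac{5}{2} = -4 + 10 = 6$)
$\left(-2\right) \left(-6\right) 9 q = \left(-2\right) \left(-6\right) 9 \cdot 6 = 12 \cdot 9 \cdot 6 = 108 \cdot 6 = 648$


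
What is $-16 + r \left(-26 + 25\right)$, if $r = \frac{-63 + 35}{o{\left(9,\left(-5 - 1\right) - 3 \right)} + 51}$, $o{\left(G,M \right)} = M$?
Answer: $- \frac{46}{3} \approx -15.333$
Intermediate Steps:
$r = - \frac{2}{3}$ ($r = \frac{-63 + 35}{\left(\left(-5 - 1\right) - 3\right) + 51} = - \frac{28}{\left(-6 - 3\right) + 51} = - \frac{28}{-9 + 51} = - \frac{28}{42} = \left(-28\right) \frac{1}{42} = - \frac{2}{3} \approx -0.66667$)
$-16 + r \left(-26 + 25\right) = -16 - \frac{2 \left(-26 + 25\right)}{3} = -16 - - \frac{2}{3} = -16 + \frac{2}{3} = - \frac{46}{3}$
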